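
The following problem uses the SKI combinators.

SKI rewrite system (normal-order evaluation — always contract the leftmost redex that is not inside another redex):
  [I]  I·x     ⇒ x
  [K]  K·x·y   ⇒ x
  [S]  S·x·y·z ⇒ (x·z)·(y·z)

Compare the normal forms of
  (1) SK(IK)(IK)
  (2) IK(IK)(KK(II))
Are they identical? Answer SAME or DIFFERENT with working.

Answer: SAME — A ⇓ K, B ⇓ K

Reduction:
Term A:
  start: SK(IK)(IK)
  step 1: K(IK)(IK(IK))
  step 2: IK
  step 3: K

Term B:
  start: IK(IK)(KK(II))
  step 1: K(IK)(KK(II))
  step 2: IK
  step 3: K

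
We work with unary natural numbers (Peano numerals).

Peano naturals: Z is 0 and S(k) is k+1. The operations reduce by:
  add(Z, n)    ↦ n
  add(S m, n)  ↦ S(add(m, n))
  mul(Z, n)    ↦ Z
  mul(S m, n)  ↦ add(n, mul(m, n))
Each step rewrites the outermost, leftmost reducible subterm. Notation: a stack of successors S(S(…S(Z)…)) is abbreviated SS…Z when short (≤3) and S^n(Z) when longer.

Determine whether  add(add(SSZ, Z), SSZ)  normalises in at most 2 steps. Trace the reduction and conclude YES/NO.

  start: add(add(SSZ, Z), SSZ)
  [1] add(S(add(SZ, Z)), SSZ)
  [2] S(add(add(SZ, Z), SSZ))

Answer: NO — after 2 steps the term is S(add(add(SZ, Z), SSZ)), not yet normal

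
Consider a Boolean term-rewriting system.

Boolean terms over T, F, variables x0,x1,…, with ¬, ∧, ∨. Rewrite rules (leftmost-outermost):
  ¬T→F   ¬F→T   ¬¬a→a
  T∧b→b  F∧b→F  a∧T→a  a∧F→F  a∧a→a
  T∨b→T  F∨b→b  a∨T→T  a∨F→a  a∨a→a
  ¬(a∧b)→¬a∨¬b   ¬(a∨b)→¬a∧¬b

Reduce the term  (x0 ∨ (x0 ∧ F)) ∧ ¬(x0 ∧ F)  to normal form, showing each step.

Answer: normal form = x0  (in 6 steps)

Reduction:
  start: (x0 ∨ (x0 ∧ F)) ∧ ¬(x0 ∧ F)
  [1] (x0 ∨ F) ∧ ¬(x0 ∧ F)
  [2] x0 ∧ ¬(x0 ∧ F)
  [3] x0 ∧ (¬x0 ∨ ¬F)
  [4] x0 ∧ (¬x0 ∨ T)
  [5] x0 ∧ T
  [6] x0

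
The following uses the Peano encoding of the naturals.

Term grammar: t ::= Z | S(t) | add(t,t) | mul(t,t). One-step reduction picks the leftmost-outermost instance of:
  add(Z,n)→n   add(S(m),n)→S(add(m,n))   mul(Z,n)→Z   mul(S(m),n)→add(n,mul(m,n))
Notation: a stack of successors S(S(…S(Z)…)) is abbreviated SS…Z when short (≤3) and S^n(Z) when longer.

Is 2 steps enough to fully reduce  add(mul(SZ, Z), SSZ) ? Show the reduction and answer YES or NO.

Answer: NO — after 2 steps the term is add(mul(Z, Z), SSZ), not yet normal

Derivation:
  start: add(mul(SZ, Z), SSZ)
  step 1: add(add(Z, mul(Z, Z)), SSZ)
  step 2: add(mul(Z, Z), SSZ)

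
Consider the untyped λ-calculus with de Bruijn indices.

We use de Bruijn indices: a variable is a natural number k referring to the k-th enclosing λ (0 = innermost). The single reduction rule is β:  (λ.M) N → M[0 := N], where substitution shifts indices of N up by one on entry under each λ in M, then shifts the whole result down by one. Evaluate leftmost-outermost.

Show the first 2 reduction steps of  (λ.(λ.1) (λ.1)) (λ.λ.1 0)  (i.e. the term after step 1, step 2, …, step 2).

Answer: after 2 steps: λ.λ.1 0

Reduction:
  start: (λ.(λ.1) (λ.1)) (λ.λ.1 0)
  →1  (λ.λ.λ.1 0) (λ.λ.λ.1 0)
  →2  λ.λ.1 0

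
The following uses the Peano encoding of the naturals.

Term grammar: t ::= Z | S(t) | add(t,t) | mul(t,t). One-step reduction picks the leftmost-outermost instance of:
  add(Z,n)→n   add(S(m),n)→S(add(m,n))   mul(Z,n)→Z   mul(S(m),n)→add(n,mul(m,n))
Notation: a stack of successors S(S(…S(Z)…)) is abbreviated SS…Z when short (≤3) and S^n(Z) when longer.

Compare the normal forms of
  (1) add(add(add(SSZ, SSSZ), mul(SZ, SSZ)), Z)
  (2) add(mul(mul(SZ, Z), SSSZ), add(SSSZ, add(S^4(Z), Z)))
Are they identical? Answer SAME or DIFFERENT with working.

Term A:
  start: add(add(add(SSZ, SSSZ), mul(SZ, SSZ)), Z)
  [1] add(add(S(add(SZ, SSSZ)), mul(SZ, SSZ)), Z)
  [2] add(S(add(add(SZ, SSSZ), mul(SZ, SSZ))), Z)
  [3] S(add(add(add(SZ, SSSZ), mul(SZ, SSZ)), Z))
  [4] S(add(add(S(add(Z, SSSZ)), mul(SZ, SSZ)), Z))
  [5] S(add(S(add(add(Z, SSSZ), mul(SZ, SSZ))), Z))
  [6] S(S(add(add(add(Z, SSSZ), mul(SZ, SSZ)), Z)))
  [7] S(S(add(add(SSSZ, mul(SZ, SSZ)), Z)))
  [8] S(S(add(S(add(SSZ, mul(SZ, SSZ))), Z)))
  [9] S(S(S(add(add(SSZ, mul(SZ, SSZ)), Z))))
  [10] S(S(S(add(S(add(SZ, mul(SZ, SSZ))), Z))))
  [11] S(S(S(S(add(add(SZ, mul(SZ, SSZ)), Z)))))
  [12] S(S(S(S(add(S(add(Z, mul(SZ, SSZ))), Z)))))
  [13] S(S(S(S(S(add(add(Z, mul(SZ, SSZ)), Z))))))
  [14] S(S(S(S(S(add(mul(SZ, SSZ), Z))))))
  [15] S(S(S(S(S(add(add(SSZ, mul(Z, SSZ)), Z))))))
  [16] S(S(S(S(S(add(S(add(SZ, mul(Z, SSZ))), Z))))))
  [17] S(S(S(S(S(S(add(add(SZ, mul(Z, SSZ)), Z)))))))
  [18] S(S(S(S(S(S(add(S(add(Z, mul(Z, SSZ))), Z)))))))
  [19] S(S(S(S(S(S(S(add(add(Z, mul(Z, SSZ)), Z))))))))
  [20] S(S(S(S(S(S(S(add(mul(Z, SSZ), Z))))))))
  [21] S(S(S(S(S(S(S(add(Z, Z))))))))
  [22] S^7(Z)

Term B:
  start: add(mul(mul(SZ, Z), SSSZ), add(SSSZ, add(S^4(Z), Z)))
  [1] add(mul(add(Z, mul(Z, Z)), SSSZ), add(SSSZ, add(S^4(Z), Z)))
  [2] add(mul(mul(Z, Z), SSSZ), add(SSSZ, add(S^4(Z), Z)))
  [3] add(mul(Z, SSSZ), add(SSSZ, add(S^4(Z), Z)))
  [4] add(Z, add(SSSZ, add(S^4(Z), Z)))
  [5] add(SSSZ, add(S^4(Z), Z))
  [6] S(add(SSZ, add(S^4(Z), Z)))
  [7] S(S(add(SZ, add(S^4(Z), Z))))
  [8] S(S(S(add(Z, add(S^4(Z), Z)))))
  [9] S(S(S(add(S^4(Z), Z))))
  [10] S(S(S(S(add(SSSZ, Z)))))
  [11] S(S(S(S(S(add(SSZ, Z))))))
  [12] S(S(S(S(S(S(add(SZ, Z)))))))
  [13] S(S(S(S(S(S(S(add(Z, Z))))))))
  [14] S^7(Z)

Answer: SAME — A ⇓ S^7(Z), B ⇓ S^7(Z)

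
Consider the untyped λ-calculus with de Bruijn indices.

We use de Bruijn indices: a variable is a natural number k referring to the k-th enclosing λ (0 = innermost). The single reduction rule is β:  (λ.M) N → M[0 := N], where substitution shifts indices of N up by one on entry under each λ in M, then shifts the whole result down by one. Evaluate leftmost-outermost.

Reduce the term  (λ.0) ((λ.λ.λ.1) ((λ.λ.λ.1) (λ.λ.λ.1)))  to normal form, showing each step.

Answer: normal form = λ.λ.1  (in 2 steps)

Derivation:
  start: (λ.0) ((λ.λ.λ.1) ((λ.λ.λ.1) (λ.λ.λ.1)))
  →1  (λ.λ.λ.1) ((λ.λ.λ.1) (λ.λ.λ.1))
  →2  λ.λ.1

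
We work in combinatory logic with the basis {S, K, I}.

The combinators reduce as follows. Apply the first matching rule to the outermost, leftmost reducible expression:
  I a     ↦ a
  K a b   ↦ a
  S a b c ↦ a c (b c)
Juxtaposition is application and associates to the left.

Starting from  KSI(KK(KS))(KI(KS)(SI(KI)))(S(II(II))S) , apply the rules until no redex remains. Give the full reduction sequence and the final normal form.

Answer: normal form = SIS  (in 7 steps)

Reduction:
  start: KSI(KK(KS))(KI(KS)(SI(KI)))(S(II(II))S)
  →1  S(KK(KS))(KI(KS)(SI(KI)))(S(II(II))S)
  →2  KK(KS)(S(II(II))S)(KI(KS)(SI(KI))(S(II(II))S))
  →3  K(S(II(II))S)(KI(KS)(SI(KI))(S(II(II))S))
  →4  S(II(II))S
  →5  S(I(II))S
  →6  S(II)S
  →7  SIS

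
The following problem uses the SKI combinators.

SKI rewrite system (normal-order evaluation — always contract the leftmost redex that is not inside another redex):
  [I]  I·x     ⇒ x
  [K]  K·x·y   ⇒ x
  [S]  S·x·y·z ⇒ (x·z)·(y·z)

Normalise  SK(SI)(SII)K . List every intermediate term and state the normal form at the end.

Answer: normal form = KK  (in 5 steps)

Reduction:
  start: SK(SI)(SII)K
  [1] K(SII)(SI(SII))K
  [2] SIIK
  [3] IK(IK)
  [4] K(IK)
  [5] KK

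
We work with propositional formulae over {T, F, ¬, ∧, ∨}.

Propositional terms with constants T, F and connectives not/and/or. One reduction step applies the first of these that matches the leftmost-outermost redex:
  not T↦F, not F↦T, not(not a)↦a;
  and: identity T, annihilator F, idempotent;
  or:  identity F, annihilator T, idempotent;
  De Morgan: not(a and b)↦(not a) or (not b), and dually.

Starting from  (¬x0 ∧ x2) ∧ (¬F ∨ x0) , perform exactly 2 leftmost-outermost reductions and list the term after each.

Answer: after 2 steps: (¬x0 ∧ x2) ∧ T

Reduction:
  start: (¬x0 ∧ x2) ∧ (¬F ∨ x0)
  step 1: (¬x0 ∧ x2) ∧ (T ∨ x0)
  step 2: (¬x0 ∧ x2) ∧ T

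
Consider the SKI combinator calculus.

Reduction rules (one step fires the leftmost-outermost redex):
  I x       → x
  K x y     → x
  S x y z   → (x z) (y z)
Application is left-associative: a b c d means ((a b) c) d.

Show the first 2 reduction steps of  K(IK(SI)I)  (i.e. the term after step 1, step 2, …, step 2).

Answer: after 2 steps: K(SI)

Working:
  start: K(IK(SI)I)
  →1  K(K(SI)I)
  →2  K(SI)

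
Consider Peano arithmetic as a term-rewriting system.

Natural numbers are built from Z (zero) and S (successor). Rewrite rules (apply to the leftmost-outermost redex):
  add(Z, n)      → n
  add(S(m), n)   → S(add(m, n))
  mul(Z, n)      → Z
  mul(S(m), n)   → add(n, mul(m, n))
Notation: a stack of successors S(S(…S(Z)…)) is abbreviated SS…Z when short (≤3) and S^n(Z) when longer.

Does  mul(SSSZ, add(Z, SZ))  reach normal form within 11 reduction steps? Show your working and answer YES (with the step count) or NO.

Answer: NO — after 11 steps the term is S(S(S(add(Z, mul(Z, add(Z, SZ)))))), not yet normal

Reduction:
  start: mul(SSSZ, add(Z, SZ))
  →1  add(add(Z, SZ), mul(SSZ, add(Z, SZ)))
  →2  add(SZ, mul(SSZ, add(Z, SZ)))
  →3  S(add(Z, mul(SSZ, add(Z, SZ))))
  →4  S(mul(SSZ, add(Z, SZ)))
  →5  S(add(add(Z, SZ), mul(SZ, add(Z, SZ))))
  →6  S(add(SZ, mul(SZ, add(Z, SZ))))
  →7  S(S(add(Z, mul(SZ, add(Z, SZ)))))
  →8  S(S(mul(SZ, add(Z, SZ))))
  →9  S(S(add(add(Z, SZ), mul(Z, add(Z, SZ)))))
  →10  S(S(add(SZ, mul(Z, add(Z, SZ)))))
  →11  S(S(S(add(Z, mul(Z, add(Z, SZ))))))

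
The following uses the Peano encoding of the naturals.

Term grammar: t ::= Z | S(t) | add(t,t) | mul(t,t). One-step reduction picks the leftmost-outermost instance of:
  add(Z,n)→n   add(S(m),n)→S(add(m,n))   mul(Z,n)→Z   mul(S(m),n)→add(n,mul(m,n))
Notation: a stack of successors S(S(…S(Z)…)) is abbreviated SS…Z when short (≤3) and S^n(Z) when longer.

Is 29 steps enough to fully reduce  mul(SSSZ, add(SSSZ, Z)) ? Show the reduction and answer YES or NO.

  start: mul(SSSZ, add(SSSZ, Z))
  step 1: add(add(SSSZ, Z), mul(SSZ, add(SSSZ, Z)))
  step 2: add(S(add(SSZ, Z)), mul(SSZ, add(SSSZ, Z)))
  step 3: S(add(add(SSZ, Z), mul(SSZ, add(SSSZ, Z))))
  step 4: S(add(S(add(SZ, Z)), mul(SSZ, add(SSSZ, Z))))
  step 5: S(S(add(add(SZ, Z), mul(SSZ, add(SSSZ, Z)))))
  step 6: S(S(add(S(add(Z, Z)), mul(SSZ, add(SSSZ, Z)))))
  step 7: S(S(S(add(add(Z, Z), mul(SSZ, add(SSSZ, Z))))))
  step 8: S(S(S(add(Z, mul(SSZ, add(SSSZ, Z))))))
  step 9: S(S(S(mul(SSZ, add(SSSZ, Z)))))
  step 10: S(S(S(add(add(SSSZ, Z), mul(SZ, add(SSSZ, Z))))))
  step 11: S(S(S(add(S(add(SSZ, Z)), mul(SZ, add(SSSZ, Z))))))
  step 12: S(S(S(S(add(add(SSZ, Z), mul(SZ, add(SSSZ, Z)))))))
  step 13: S(S(S(S(add(S(add(SZ, Z)), mul(SZ, add(SSSZ, Z)))))))
  step 14: S(S(S(S(S(add(add(SZ, Z), mul(SZ, add(SSSZ, Z))))))))
  step 15: S(S(S(S(S(add(S(add(Z, Z)), mul(SZ, add(SSSZ, Z))))))))
  step 16: S(S(S(S(S(S(add(add(Z, Z), mul(SZ, add(SSSZ, Z)))))))))
  step 17: S(S(S(S(S(S(add(Z, mul(SZ, add(SSSZ, Z)))))))))
  step 18: S(S(S(S(S(S(mul(SZ, add(SSSZ, Z))))))))
  step 19: S(S(S(S(S(S(add(add(SSSZ, Z), mul(Z, add(SSSZ, Z)))))))))
  step 20: S(S(S(S(S(S(add(S(add(SSZ, Z)), mul(Z, add(SSSZ, Z)))))))))
  step 21: S(S(S(S(S(S(S(add(add(SSZ, Z), mul(Z, add(SSSZ, Z))))))))))
  step 22: S(S(S(S(S(S(S(add(S(add(SZ, Z)), mul(Z, add(SSSZ, Z))))))))))
  step 23: S(S(S(S(S(S(S(S(add(add(SZ, Z), mul(Z, add(SSSZ, Z)))))))))))
  step 24: S(S(S(S(S(S(S(S(add(S(add(Z, Z)), mul(Z, add(SSSZ, Z)))))))))))
  step 25: S(S(S(S(S(S(S(S(S(add(add(Z, Z), mul(Z, add(SSSZ, Z))))))))))))
  step 26: S(S(S(S(S(S(S(S(S(add(Z, mul(Z, add(SSSZ, Z))))))))))))
  step 27: S(S(S(S(S(S(S(S(S(mul(Z, add(SSSZ, Z)))))))))))
  step 28: S^9(Z)

Answer: YES — reaches normal form S^9(Z) in 28 ≤ 29 steps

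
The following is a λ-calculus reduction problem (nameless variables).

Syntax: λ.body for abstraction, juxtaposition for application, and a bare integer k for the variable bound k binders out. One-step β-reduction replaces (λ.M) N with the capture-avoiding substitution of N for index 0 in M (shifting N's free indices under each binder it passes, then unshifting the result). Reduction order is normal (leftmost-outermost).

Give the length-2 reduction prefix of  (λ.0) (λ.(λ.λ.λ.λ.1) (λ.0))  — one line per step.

  start: (λ.0) (λ.(λ.λ.λ.λ.1) (λ.0))
  →1  λ.(λ.λ.λ.λ.1) (λ.0)
  →2  λ.λ.λ.λ.1

Answer: after 2 steps: λ.λ.λ.λ.1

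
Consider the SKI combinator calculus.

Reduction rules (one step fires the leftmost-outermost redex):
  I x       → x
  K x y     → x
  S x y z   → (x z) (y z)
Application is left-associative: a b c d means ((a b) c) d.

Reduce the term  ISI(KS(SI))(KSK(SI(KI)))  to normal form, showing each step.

  start: ISI(KS(SI))(KSK(SI(KI)))
  [1] SI(KS(SI))(KSK(SI(KI)))
  [2] I(KSK(SI(KI)))(KS(SI)(KSK(SI(KI))))
  [3] KSK(SI(KI))(KS(SI)(KSK(SI(KI))))
  [4] S(SI(KI))(KS(SI)(KSK(SI(KI))))
  [5] S(SI(KI))(S(KSK(SI(KI))))
  [6] S(SI(KI))(S(S(SI(KI))))

Answer: normal form = S(SI(KI))(S(S(SI(KI))))  (in 6 steps)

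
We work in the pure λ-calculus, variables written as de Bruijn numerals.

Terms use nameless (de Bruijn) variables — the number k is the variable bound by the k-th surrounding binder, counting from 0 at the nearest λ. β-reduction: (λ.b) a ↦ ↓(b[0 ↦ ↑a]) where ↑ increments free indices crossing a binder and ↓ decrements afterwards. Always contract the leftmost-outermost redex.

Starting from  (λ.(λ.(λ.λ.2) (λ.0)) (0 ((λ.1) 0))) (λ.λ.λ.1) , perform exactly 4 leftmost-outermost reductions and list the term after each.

  start: (λ.(λ.(λ.λ.2) (λ.0)) (0 ((λ.1) 0))) (λ.λ.λ.1)
  [1] (λ.(λ.λ.2) (λ.0)) ((λ.λ.λ.1) ((λ.λ.λ.λ.1) (λ.λ.λ.1)))
  [2] (λ.λ.(λ.λ.λ.1) ((λ.λ.λ.λ.1) (λ.λ.λ.1))) (λ.0)
  [3] λ.(λ.λ.λ.1) ((λ.λ.λ.λ.1) (λ.λ.λ.1))
  [4] λ.λ.λ.1

Answer: after 4 steps: λ.λ.λ.1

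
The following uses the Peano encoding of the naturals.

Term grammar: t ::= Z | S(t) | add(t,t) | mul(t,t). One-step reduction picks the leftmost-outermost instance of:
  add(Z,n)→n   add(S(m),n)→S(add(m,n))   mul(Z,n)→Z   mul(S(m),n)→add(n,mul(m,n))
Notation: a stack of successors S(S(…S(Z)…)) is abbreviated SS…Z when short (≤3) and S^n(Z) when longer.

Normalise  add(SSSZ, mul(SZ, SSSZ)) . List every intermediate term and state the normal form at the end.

  start: add(SSSZ, mul(SZ, SSSZ))
  →1  S(add(SSZ, mul(SZ, SSSZ)))
  →2  S(S(add(SZ, mul(SZ, SSSZ))))
  →3  S(S(S(add(Z, mul(SZ, SSSZ)))))
  →4  S(S(S(mul(SZ, SSSZ))))
  →5  S(S(S(add(SSSZ, mul(Z, SSSZ)))))
  →6  S(S(S(S(add(SSZ, mul(Z, SSSZ))))))
  →7  S(S(S(S(S(add(SZ, mul(Z, SSSZ)))))))
  →8  S(S(S(S(S(S(add(Z, mul(Z, SSSZ))))))))
  →9  S(S(S(S(S(S(mul(Z, SSSZ)))))))
  →10  S^6(Z)

Answer: normal form = S^6(Z)  (in 10 steps)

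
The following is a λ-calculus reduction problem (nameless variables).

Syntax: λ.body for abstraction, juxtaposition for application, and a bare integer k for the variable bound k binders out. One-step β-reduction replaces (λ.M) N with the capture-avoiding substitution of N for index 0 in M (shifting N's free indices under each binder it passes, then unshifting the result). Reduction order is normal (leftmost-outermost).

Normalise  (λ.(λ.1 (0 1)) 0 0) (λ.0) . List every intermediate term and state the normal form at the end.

  start: (λ.(λ.1 (0 1)) 0 0) (λ.0)
  step 1: (λ.(λ.0) (0 (λ.0))) (λ.0) (λ.0)
  step 2: (λ.0) ((λ.0) (λ.0)) (λ.0)
  step 3: (λ.0) (λ.0) (λ.0)
  step 4: (λ.0) (λ.0)
  step 5: λ.0

Answer: normal form = λ.0  (in 5 steps)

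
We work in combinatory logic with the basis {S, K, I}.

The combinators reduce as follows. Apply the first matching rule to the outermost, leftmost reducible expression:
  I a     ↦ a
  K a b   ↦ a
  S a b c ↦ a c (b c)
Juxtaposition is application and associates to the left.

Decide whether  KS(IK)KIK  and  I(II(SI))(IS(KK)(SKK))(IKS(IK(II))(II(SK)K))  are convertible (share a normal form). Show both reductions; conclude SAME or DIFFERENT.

Answer: DIFFERENT — A ⇓ K, B ⇓ S(SKK)(K(S(SKK)))

Working:
Term A:
  start: KS(IK)KIK
  step 1: SKIK
  step 2: KK(IK)
  step 3: K

Term B:
  start: I(II(SI))(IS(KK)(SKK))(IKS(IK(II))(II(SK)K))
  step 1: II(SI)(IS(KK)(SKK))(IKS(IK(II))(II(SK)K))
  step 2: I(SI)(IS(KK)(SKK))(IKS(IK(II))(II(SK)K))
  step 3: SI(IS(KK)(SKK))(IKS(IK(II))(II(SK)K))
  step 4: I(IKS(IK(II))(II(SK)K))(IS(KK)(SKK)(IKS(IK(II))(II(SK)K)))
  step 5: IKS(IK(II))(II(SK)K)(IS(KK)(SKK)(IKS(IK(II))(II(SK)K)))
  step 6: KS(IK(II))(II(SK)K)(IS(KK)(SKK)(IKS(IK(II))(II(SK)K)))
  step 7: S(II(SK)K)(IS(KK)(SKK)(IKS(IK(II))(II(SK)K)))
  step 8: S(I(SK)K)(IS(KK)(SKK)(IKS(IK(II))(II(SK)K)))
  step 9: S(SKK)(IS(KK)(SKK)(IKS(IK(II))(II(SK)K)))
  step 10: S(SKK)(S(KK)(SKK)(IKS(IK(II))(II(SK)K)))
  step 11: S(SKK)(KK(IKS(IK(II))(II(SK)K))(SKK(IKS(IK(II))(II(SK)K))))
  step 12: S(SKK)(K(SKK(IKS(IK(II))(II(SK)K))))
  step 13: S(SKK)(K(K(IKS(IK(II))(II(SK)K))(K(IKS(IK(II))(II(SK)K)))))
  step 14: S(SKK)(K(IKS(IK(II))(II(SK)K)))
  step 15: S(SKK)(K(KS(IK(II))(II(SK)K)))
  step 16: S(SKK)(K(S(II(SK)K)))
  step 17: S(SKK)(K(S(I(SK)K)))
  step 18: S(SKK)(K(S(SKK)))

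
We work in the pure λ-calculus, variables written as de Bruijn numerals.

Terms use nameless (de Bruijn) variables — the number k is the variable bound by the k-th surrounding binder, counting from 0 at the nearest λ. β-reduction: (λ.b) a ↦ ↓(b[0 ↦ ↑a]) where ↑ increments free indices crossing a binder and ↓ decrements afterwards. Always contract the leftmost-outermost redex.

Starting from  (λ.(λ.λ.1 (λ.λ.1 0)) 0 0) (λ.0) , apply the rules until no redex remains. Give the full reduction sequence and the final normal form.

  start: (λ.(λ.λ.1 (λ.λ.1 0)) 0 0) (λ.0)
  step 1: (λ.λ.1 (λ.λ.1 0)) (λ.0) (λ.0)
  step 2: (λ.(λ.0) (λ.λ.1 0)) (λ.0)
  step 3: (λ.0) (λ.λ.1 0)
  step 4: λ.λ.1 0

Answer: normal form = λ.λ.1 0  (in 4 steps)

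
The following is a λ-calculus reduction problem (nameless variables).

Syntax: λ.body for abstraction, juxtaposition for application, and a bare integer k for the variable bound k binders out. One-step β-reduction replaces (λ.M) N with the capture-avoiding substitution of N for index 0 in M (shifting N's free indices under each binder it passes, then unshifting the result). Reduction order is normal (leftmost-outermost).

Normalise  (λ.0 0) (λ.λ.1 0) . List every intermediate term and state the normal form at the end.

  start: (λ.0 0) (λ.λ.1 0)
  step 1: (λ.λ.1 0) (λ.λ.1 0)
  step 2: λ.(λ.λ.1 0) 0
  step 3: λ.λ.1 0

Answer: normal form = λ.λ.1 0  (in 3 steps)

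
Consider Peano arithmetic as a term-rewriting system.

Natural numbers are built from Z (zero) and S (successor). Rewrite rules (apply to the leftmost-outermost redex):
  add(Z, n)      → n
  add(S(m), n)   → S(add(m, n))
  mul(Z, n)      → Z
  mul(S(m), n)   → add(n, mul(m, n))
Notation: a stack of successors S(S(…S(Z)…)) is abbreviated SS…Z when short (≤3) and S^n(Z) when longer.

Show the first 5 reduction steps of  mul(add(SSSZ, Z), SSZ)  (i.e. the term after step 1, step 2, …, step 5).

  start: mul(add(SSSZ, Z), SSZ)
  step 1: mul(S(add(SSZ, Z)), SSZ)
  step 2: add(SSZ, mul(add(SSZ, Z), SSZ))
  step 3: S(add(SZ, mul(add(SSZ, Z), SSZ)))
  step 4: S(S(add(Z, mul(add(SSZ, Z), SSZ))))
  step 5: S(S(mul(add(SSZ, Z), SSZ)))

Answer: after 5 steps: S(S(mul(add(SSZ, Z), SSZ)))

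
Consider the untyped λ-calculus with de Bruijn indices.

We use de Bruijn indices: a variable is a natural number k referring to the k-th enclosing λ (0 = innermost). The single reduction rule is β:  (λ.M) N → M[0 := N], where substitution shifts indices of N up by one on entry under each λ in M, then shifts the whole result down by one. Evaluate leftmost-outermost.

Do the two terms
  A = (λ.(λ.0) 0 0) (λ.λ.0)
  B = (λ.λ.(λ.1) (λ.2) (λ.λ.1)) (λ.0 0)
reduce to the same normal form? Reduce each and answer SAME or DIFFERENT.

Term A:
  start: (λ.(λ.0) 0 0) (λ.λ.0)
  →1  (λ.0) (λ.λ.0) (λ.λ.0)
  →2  (λ.λ.0) (λ.λ.0)
  →3  λ.0

Term B:
  start: (λ.λ.(λ.1) (λ.2) (λ.λ.1)) (λ.0 0)
  →1  λ.(λ.1) (λ.λ.0 0) (λ.λ.1)
  →2  λ.0 (λ.λ.1)

Answer: DIFFERENT — A ⇓ λ.0, B ⇓ λ.0 (λ.λ.1)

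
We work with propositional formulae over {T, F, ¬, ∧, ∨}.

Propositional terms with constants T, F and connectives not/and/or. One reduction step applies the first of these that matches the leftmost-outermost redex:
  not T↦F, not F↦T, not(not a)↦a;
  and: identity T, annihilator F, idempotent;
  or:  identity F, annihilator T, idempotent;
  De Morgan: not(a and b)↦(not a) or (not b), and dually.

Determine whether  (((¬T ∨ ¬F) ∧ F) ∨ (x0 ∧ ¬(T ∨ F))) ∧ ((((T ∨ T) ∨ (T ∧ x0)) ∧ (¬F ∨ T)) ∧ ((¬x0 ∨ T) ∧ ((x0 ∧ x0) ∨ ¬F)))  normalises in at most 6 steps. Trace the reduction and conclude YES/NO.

Answer: NO — after 6 steps the term is F ∧ ((((T ∨ T) ∨ (T ∧ x0)) ∧ (¬F ∨ T)) ∧ ((¬x0 ∨ T) ∧ ((x0 ∧ x0) ∨ ¬F))), not yet normal

Reduction:
  start: (((¬T ∨ ¬F) ∧ F) ∨ (x0 ∧ ¬(T ∨ F))) ∧ ((((T ∨ T) ∨ (T ∧ x0)) ∧ (¬F ∨ T)) ∧ ((¬x0 ∨ T) ∧ ((x0 ∧ x0) ∨ ¬F)))
  →1  (F ∨ (x0 ∧ ¬(T ∨ F))) ∧ ((((T ∨ T) ∨ (T ∧ x0)) ∧ (¬F ∨ T)) ∧ ((¬x0 ∨ T) ∧ ((x0 ∧ x0) ∨ ¬F)))
  →2  (x0 ∧ ¬(T ∨ F)) ∧ ((((T ∨ T) ∨ (T ∧ x0)) ∧ (¬F ∨ T)) ∧ ((¬x0 ∨ T) ∧ ((x0 ∧ x0) ∨ ¬F)))
  →3  (x0 ∧ (¬T ∧ ¬F)) ∧ ((((T ∨ T) ∨ (T ∧ x0)) ∧ (¬F ∨ T)) ∧ ((¬x0 ∨ T) ∧ ((x0 ∧ x0) ∨ ¬F)))
  →4  (x0 ∧ (F ∧ ¬F)) ∧ ((((T ∨ T) ∨ (T ∧ x0)) ∧ (¬F ∨ T)) ∧ ((¬x0 ∨ T) ∧ ((x0 ∧ x0) ∨ ¬F)))
  →5  (x0 ∧ F) ∧ ((((T ∨ T) ∨ (T ∧ x0)) ∧ (¬F ∨ T)) ∧ ((¬x0 ∨ T) ∧ ((x0 ∧ x0) ∨ ¬F)))
  →6  F ∧ ((((T ∨ T) ∨ (T ∧ x0)) ∧ (¬F ∨ T)) ∧ ((¬x0 ∨ T) ∧ ((x0 ∧ x0) ∨ ¬F)))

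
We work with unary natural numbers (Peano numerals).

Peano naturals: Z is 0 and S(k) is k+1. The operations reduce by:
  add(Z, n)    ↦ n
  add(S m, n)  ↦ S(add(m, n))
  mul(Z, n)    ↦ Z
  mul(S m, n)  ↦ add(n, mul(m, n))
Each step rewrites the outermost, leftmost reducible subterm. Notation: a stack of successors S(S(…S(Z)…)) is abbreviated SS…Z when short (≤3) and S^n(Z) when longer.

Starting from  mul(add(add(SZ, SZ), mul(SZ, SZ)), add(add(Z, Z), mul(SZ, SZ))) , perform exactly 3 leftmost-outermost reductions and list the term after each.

Answer: after 3 steps: add(add(add(Z, Z), mul(SZ, SZ)), mul(add(add(Z, SZ), mul(SZ, SZ)), add(add(Z, Z), mul(SZ, SZ))))

Derivation:
  start: mul(add(add(SZ, SZ), mul(SZ, SZ)), add(add(Z, Z), mul(SZ, SZ)))
  step 1: mul(add(S(add(Z, SZ)), mul(SZ, SZ)), add(add(Z, Z), mul(SZ, SZ)))
  step 2: mul(S(add(add(Z, SZ), mul(SZ, SZ))), add(add(Z, Z), mul(SZ, SZ)))
  step 3: add(add(add(Z, Z), mul(SZ, SZ)), mul(add(add(Z, SZ), mul(SZ, SZ)), add(add(Z, Z), mul(SZ, SZ))))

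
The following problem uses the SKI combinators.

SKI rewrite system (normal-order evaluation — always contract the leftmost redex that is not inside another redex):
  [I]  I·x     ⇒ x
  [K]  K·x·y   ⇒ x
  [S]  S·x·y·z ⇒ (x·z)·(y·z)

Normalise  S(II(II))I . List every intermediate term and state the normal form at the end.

Answer: normal form = SII  (in 3 steps)

Reduction:
  start: S(II(II))I
  step 1: S(I(II))I
  step 2: S(II)I
  step 3: SII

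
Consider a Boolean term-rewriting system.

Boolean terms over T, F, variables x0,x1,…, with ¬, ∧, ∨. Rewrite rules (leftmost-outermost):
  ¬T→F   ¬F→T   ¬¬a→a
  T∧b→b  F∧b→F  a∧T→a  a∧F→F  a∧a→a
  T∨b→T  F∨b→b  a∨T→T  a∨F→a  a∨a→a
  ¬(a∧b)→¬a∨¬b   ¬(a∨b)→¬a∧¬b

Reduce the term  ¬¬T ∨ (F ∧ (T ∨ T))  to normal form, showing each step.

  start: ¬¬T ∨ (F ∧ (T ∨ T))
  step 1: T ∨ (F ∧ (T ∨ T))
  step 2: T

Answer: normal form = T  (in 2 steps)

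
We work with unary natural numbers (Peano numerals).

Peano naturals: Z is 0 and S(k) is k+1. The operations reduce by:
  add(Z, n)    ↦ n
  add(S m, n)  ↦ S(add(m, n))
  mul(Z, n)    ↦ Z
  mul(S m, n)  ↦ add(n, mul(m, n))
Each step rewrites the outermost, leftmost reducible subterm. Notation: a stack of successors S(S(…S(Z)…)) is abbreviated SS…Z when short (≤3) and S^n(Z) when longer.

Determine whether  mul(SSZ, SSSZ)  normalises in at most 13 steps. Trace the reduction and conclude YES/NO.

  start: mul(SSZ, SSSZ)
  [1] add(SSSZ, mul(SZ, SSSZ))
  [2] S(add(SSZ, mul(SZ, SSSZ)))
  [3] S(S(add(SZ, mul(SZ, SSSZ))))
  [4] S(S(S(add(Z, mul(SZ, SSSZ)))))
  [5] S(S(S(mul(SZ, SSSZ))))
  [6] S(S(S(add(SSSZ, mul(Z, SSSZ)))))
  [7] S(S(S(S(add(SSZ, mul(Z, SSSZ))))))
  [8] S(S(S(S(S(add(SZ, mul(Z, SSSZ)))))))
  [9] S(S(S(S(S(S(add(Z, mul(Z, SSSZ))))))))
  [10] S(S(S(S(S(S(mul(Z, SSSZ)))))))
  [11] S^6(Z)

Answer: YES — reaches normal form S^6(Z) in 11 ≤ 13 steps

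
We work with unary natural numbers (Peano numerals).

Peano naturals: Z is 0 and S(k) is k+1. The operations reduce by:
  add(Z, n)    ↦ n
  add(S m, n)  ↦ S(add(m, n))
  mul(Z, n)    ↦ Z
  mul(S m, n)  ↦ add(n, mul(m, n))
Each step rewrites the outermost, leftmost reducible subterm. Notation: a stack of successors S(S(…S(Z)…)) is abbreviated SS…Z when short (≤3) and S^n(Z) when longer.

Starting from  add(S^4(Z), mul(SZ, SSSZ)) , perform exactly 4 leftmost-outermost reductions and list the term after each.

  start: add(S^4(Z), mul(SZ, SSSZ))
  →1  S(add(SSSZ, mul(SZ, SSSZ)))
  →2  S(S(add(SSZ, mul(SZ, SSSZ))))
  →3  S(S(S(add(SZ, mul(SZ, SSSZ)))))
  →4  S(S(S(S(add(Z, mul(SZ, SSSZ))))))

Answer: after 4 steps: S(S(S(S(add(Z, mul(SZ, SSSZ))))))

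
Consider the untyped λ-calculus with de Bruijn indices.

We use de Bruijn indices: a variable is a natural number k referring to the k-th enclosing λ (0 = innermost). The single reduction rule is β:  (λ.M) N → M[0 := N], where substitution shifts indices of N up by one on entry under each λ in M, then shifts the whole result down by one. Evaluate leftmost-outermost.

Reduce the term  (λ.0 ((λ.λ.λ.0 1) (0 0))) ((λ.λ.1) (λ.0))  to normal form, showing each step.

  start: (λ.0 ((λ.λ.λ.0 1) (0 0))) ((λ.λ.1) (λ.0))
  [1] (λ.λ.1) (λ.0) ((λ.λ.λ.0 1) ((λ.λ.1) (λ.0) ((λ.λ.1) (λ.0))))
  [2] (λ.λ.0) ((λ.λ.λ.0 1) ((λ.λ.1) (λ.0) ((λ.λ.1) (λ.0))))
  [3] λ.0

Answer: normal form = λ.0  (in 3 steps)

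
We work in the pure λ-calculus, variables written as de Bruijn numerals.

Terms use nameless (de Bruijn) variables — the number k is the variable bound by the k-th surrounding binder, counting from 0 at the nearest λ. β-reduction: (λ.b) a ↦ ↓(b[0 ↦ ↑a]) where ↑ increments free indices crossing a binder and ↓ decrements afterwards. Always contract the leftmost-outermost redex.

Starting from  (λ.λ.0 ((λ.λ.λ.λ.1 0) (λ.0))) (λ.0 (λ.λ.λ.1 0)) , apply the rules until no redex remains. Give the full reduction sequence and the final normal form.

Answer: normal form = λ.0 (λ.λ.λ.1 0)  (in 2 steps)

Reduction:
  start: (λ.λ.0 ((λ.λ.λ.λ.1 0) (λ.0))) (λ.0 (λ.λ.λ.1 0))
  [1] λ.0 ((λ.λ.λ.λ.1 0) (λ.0))
  [2] λ.0 (λ.λ.λ.1 0)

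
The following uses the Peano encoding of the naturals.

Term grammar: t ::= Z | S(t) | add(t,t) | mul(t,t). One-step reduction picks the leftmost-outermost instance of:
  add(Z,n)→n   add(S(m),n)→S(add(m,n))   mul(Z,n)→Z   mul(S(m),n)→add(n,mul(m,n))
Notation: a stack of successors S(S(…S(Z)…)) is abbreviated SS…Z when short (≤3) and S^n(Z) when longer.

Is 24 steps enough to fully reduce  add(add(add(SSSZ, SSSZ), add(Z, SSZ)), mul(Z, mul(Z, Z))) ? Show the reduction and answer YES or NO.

  start: add(add(add(SSSZ, SSSZ), add(Z, SSZ)), mul(Z, mul(Z, Z)))
  [1] add(add(S(add(SSZ, SSSZ)), add(Z, SSZ)), mul(Z, mul(Z, Z)))
  [2] add(S(add(add(SSZ, SSSZ), add(Z, SSZ))), mul(Z, mul(Z, Z)))
  [3] S(add(add(add(SSZ, SSSZ), add(Z, SSZ)), mul(Z, mul(Z, Z))))
  [4] S(add(add(S(add(SZ, SSSZ)), add(Z, SSZ)), mul(Z, mul(Z, Z))))
  [5] S(add(S(add(add(SZ, SSSZ), add(Z, SSZ))), mul(Z, mul(Z, Z))))
  [6] S(S(add(add(add(SZ, SSSZ), add(Z, SSZ)), mul(Z, mul(Z, Z)))))
  [7] S(S(add(add(S(add(Z, SSSZ)), add(Z, SSZ)), mul(Z, mul(Z, Z)))))
  [8] S(S(add(S(add(add(Z, SSSZ), add(Z, SSZ))), mul(Z, mul(Z, Z)))))
  [9] S(S(S(add(add(add(Z, SSSZ), add(Z, SSZ)), mul(Z, mul(Z, Z))))))
  [10] S(S(S(add(add(SSSZ, add(Z, SSZ)), mul(Z, mul(Z, Z))))))
  [11] S(S(S(add(S(add(SSZ, add(Z, SSZ))), mul(Z, mul(Z, Z))))))
  [12] S(S(S(S(add(add(SSZ, add(Z, SSZ)), mul(Z, mul(Z, Z)))))))
  [13] S(S(S(S(add(S(add(SZ, add(Z, SSZ))), mul(Z, mul(Z, Z)))))))
  [14] S(S(S(S(S(add(add(SZ, add(Z, SSZ)), mul(Z, mul(Z, Z))))))))
  [15] S(S(S(S(S(add(S(add(Z, add(Z, SSZ))), mul(Z, mul(Z, Z))))))))
  [16] S(S(S(S(S(S(add(add(Z, add(Z, SSZ)), mul(Z, mul(Z, Z)))))))))
  [17] S(S(S(S(S(S(add(add(Z, SSZ), mul(Z, mul(Z, Z)))))))))
  [18] S(S(S(S(S(S(add(SSZ, mul(Z, mul(Z, Z)))))))))
  [19] S(S(S(S(S(S(S(add(SZ, mul(Z, mul(Z, Z))))))))))
  [20] S(S(S(S(S(S(S(S(add(Z, mul(Z, mul(Z, Z)))))))))))
  [21] S(S(S(S(S(S(S(S(mul(Z, mul(Z, Z))))))))))
  [22] S^8(Z)

Answer: YES — reaches normal form S^8(Z) in 22 ≤ 24 steps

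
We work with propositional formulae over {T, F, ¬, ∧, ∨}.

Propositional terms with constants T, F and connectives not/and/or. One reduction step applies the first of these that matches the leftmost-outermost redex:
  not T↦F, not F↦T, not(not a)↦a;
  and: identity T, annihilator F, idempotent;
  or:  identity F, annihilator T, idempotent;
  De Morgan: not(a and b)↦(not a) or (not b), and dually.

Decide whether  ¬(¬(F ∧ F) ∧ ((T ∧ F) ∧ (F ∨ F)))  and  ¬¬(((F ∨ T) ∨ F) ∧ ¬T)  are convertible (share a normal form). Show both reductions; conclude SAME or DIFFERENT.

Term A:
  start: ¬(¬(F ∧ F) ∧ ((T ∧ F) ∧ (F ∨ F)))
  →1  ¬¬(F ∧ F) ∨ ¬((T ∧ F) ∧ (F ∨ F))
  →2  (F ∧ F) ∨ ¬((T ∧ F) ∧ (F ∨ F))
  →3  F ∨ ¬((T ∧ F) ∧ (F ∨ F))
  →4  ¬((T ∧ F) ∧ (F ∨ F))
  →5  ¬(T ∧ F) ∨ ¬(F ∨ F)
  →6  (¬T ∨ ¬F) ∨ ¬(F ∨ F)
  →7  (F ∨ ¬F) ∨ ¬(F ∨ F)
  →8  ¬F ∨ ¬(F ∨ F)
  →9  T ∨ ¬(F ∨ F)
  →10  T

Term B:
  start: ¬¬(((F ∨ T) ∨ F) ∧ ¬T)
  →1  ((F ∨ T) ∨ F) ∧ ¬T
  →2  (F ∨ T) ∧ ¬T
  →3  T ∧ ¬T
  →4  ¬T
  →5  F

Answer: DIFFERENT — A ⇓ T, B ⇓ F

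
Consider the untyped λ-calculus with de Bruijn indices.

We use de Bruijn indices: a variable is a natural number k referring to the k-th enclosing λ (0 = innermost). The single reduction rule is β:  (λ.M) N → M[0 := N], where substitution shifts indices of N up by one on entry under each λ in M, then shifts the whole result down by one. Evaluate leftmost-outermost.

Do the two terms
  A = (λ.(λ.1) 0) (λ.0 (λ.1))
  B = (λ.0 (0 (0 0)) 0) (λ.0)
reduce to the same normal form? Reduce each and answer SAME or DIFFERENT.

Answer: DIFFERENT — A ⇓ λ.0 (λ.1), B ⇓ λ.0

Reduction:
Term A:
  start: (λ.(λ.1) 0) (λ.0 (λ.1))
  step 1: (λ.λ.0 (λ.1)) (λ.0 (λ.1))
  step 2: λ.0 (λ.1)

Term B:
  start: (λ.0 (0 (0 0)) 0) (λ.0)
  step 1: (λ.0) ((λ.0) ((λ.0) (λ.0))) (λ.0)
  step 2: (λ.0) ((λ.0) (λ.0)) (λ.0)
  step 3: (λ.0) (λ.0) (λ.0)
  step 4: (λ.0) (λ.0)
  step 5: λ.0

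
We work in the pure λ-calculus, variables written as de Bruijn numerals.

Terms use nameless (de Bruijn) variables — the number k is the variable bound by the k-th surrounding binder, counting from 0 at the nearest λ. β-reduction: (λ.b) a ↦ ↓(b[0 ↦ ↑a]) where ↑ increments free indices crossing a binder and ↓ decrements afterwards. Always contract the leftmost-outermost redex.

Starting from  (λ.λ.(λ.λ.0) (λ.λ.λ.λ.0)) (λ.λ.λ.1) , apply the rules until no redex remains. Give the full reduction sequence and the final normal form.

Answer: normal form = λ.λ.0  (in 2 steps)

Working:
  start: (λ.λ.(λ.λ.0) (λ.λ.λ.λ.0)) (λ.λ.λ.1)
  [1] λ.(λ.λ.0) (λ.λ.λ.λ.0)
  [2] λ.λ.0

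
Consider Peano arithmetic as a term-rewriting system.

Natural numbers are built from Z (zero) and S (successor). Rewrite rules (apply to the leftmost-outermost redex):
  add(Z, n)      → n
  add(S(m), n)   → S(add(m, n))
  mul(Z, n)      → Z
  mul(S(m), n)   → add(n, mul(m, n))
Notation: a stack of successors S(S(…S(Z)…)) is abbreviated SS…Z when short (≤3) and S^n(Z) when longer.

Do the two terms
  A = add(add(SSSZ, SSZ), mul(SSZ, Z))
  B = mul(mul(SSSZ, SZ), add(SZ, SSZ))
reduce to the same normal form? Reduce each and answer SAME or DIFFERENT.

Answer: DIFFERENT — A ⇓ S^5(Z), B ⇓ S^9(Z)

Reduction:
Term A:
  start: add(add(SSSZ, SSZ), mul(SSZ, Z))
  step 1: add(S(add(SSZ, SSZ)), mul(SSZ, Z))
  step 2: S(add(add(SSZ, SSZ), mul(SSZ, Z)))
  step 3: S(add(S(add(SZ, SSZ)), mul(SSZ, Z)))
  step 4: S(S(add(add(SZ, SSZ), mul(SSZ, Z))))
  step 5: S(S(add(S(add(Z, SSZ)), mul(SSZ, Z))))
  step 6: S(S(S(add(add(Z, SSZ), mul(SSZ, Z)))))
  step 7: S(S(S(add(SSZ, mul(SSZ, Z)))))
  step 8: S(S(S(S(add(SZ, mul(SSZ, Z))))))
  step 9: S(S(S(S(S(add(Z, mul(SSZ, Z)))))))
  step 10: S(S(S(S(S(mul(SSZ, Z))))))
  step 11: S(S(S(S(S(add(Z, mul(SZ, Z)))))))
  step 12: S(S(S(S(S(mul(SZ, Z))))))
  step 13: S(S(S(S(S(add(Z, mul(Z, Z)))))))
  step 14: S(S(S(S(S(mul(Z, Z))))))
  step 15: S^5(Z)

Term B:
  start: mul(mul(SSSZ, SZ), add(SZ, SSZ))
  step 1: mul(add(SZ, mul(SSZ, SZ)), add(SZ, SSZ))
  step 2: mul(S(add(Z, mul(SSZ, SZ))), add(SZ, SSZ))
  step 3: add(add(SZ, SSZ), mul(add(Z, mul(SSZ, SZ)), add(SZ, SSZ)))
  step 4: add(S(add(Z, SSZ)), mul(add(Z, mul(SSZ, SZ)), add(SZ, SSZ)))
  step 5: S(add(add(Z, SSZ), mul(add(Z, mul(SSZ, SZ)), add(SZ, SSZ))))
  step 6: S(add(SSZ, mul(add(Z, mul(SSZ, SZ)), add(SZ, SSZ))))
  step 7: S(S(add(SZ, mul(add(Z, mul(SSZ, SZ)), add(SZ, SSZ)))))
  step 8: S(S(S(add(Z, mul(add(Z, mul(SSZ, SZ)), add(SZ, SSZ))))))
  step 9: S(S(S(mul(add(Z, mul(SSZ, SZ)), add(SZ, SSZ)))))
  step 10: S(S(S(mul(mul(SSZ, SZ), add(SZ, SSZ)))))
  step 11: S(S(S(mul(add(SZ, mul(SZ, SZ)), add(SZ, SSZ)))))
  step 12: S(S(S(mul(S(add(Z, mul(SZ, SZ))), add(SZ, SSZ)))))
  step 13: S(S(S(add(add(SZ, SSZ), mul(add(Z, mul(SZ, SZ)), add(SZ, SSZ))))))
  step 14: S(S(S(add(S(add(Z, SSZ)), mul(add(Z, mul(SZ, SZ)), add(SZ, SSZ))))))
  step 15: S(S(S(S(add(add(Z, SSZ), mul(add(Z, mul(SZ, SZ)), add(SZ, SSZ)))))))
  step 16: S(S(S(S(add(SSZ, mul(add(Z, mul(SZ, SZ)), add(SZ, SSZ)))))))
  step 17: S(S(S(S(S(add(SZ, mul(add(Z, mul(SZ, SZ)), add(SZ, SSZ))))))))
  step 18: S(S(S(S(S(S(add(Z, mul(add(Z, mul(SZ, SZ)), add(SZ, SSZ)))))))))
  step 19: S(S(S(S(S(S(mul(add(Z, mul(SZ, SZ)), add(SZ, SSZ))))))))
  step 20: S(S(S(S(S(S(mul(mul(SZ, SZ), add(SZ, SSZ))))))))
  step 21: S(S(S(S(S(S(mul(add(SZ, mul(Z, SZ)), add(SZ, SSZ))))))))
  step 22: S(S(S(S(S(S(mul(S(add(Z, mul(Z, SZ))), add(SZ, SSZ))))))))
  step 23: S(S(S(S(S(S(add(add(SZ, SSZ), mul(add(Z, mul(Z, SZ)), add(SZ, SSZ)))))))))
  step 24: S(S(S(S(S(S(add(S(add(Z, SSZ)), mul(add(Z, mul(Z, SZ)), add(SZ, SSZ)))))))))
  step 25: S(S(S(S(S(S(S(add(add(Z, SSZ), mul(add(Z, mul(Z, SZ)), add(SZ, SSZ))))))))))
  step 26: S(S(S(S(S(S(S(add(SSZ, mul(add(Z, mul(Z, SZ)), add(SZ, SSZ))))))))))
  step 27: S(S(S(S(S(S(S(S(add(SZ, mul(add(Z, mul(Z, SZ)), add(SZ, SSZ)))))))))))
  step 28: S(S(S(S(S(S(S(S(S(add(Z, mul(add(Z, mul(Z, SZ)), add(SZ, SSZ))))))))))))
  step 29: S(S(S(S(S(S(S(S(S(mul(add(Z, mul(Z, SZ)), add(SZ, SSZ)))))))))))
  step 30: S(S(S(S(S(S(S(S(S(mul(mul(Z, SZ), add(SZ, SSZ)))))))))))
  step 31: S(S(S(S(S(S(S(S(S(mul(Z, add(SZ, SSZ)))))))))))
  step 32: S^9(Z)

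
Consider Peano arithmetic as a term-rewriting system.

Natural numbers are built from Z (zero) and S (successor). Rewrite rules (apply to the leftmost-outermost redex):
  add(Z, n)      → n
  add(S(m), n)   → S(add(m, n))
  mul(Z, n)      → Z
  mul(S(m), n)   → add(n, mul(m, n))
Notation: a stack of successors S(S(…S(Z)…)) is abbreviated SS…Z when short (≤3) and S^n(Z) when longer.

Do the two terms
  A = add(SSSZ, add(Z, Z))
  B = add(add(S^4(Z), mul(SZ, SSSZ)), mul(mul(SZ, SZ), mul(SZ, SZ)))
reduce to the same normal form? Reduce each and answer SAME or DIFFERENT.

Answer: DIFFERENT — A ⇓ SSSZ, B ⇓ S^8(Z)

Working:
Term A:
  start: add(SSSZ, add(Z, Z))
  [1] S(add(SSZ, add(Z, Z)))
  [2] S(S(add(SZ, add(Z, Z))))
  [3] S(S(S(add(Z, add(Z, Z)))))
  [4] S(S(S(add(Z, Z))))
  [5] SSSZ

Term B:
  start: add(add(S^4(Z), mul(SZ, SSSZ)), mul(mul(SZ, SZ), mul(SZ, SZ)))
  [1] add(S(add(SSSZ, mul(SZ, SSSZ))), mul(mul(SZ, SZ), mul(SZ, SZ)))
  [2] S(add(add(SSSZ, mul(SZ, SSSZ)), mul(mul(SZ, SZ), mul(SZ, SZ))))
  [3] S(add(S(add(SSZ, mul(SZ, SSSZ))), mul(mul(SZ, SZ), mul(SZ, SZ))))
  [4] S(S(add(add(SSZ, mul(SZ, SSSZ)), mul(mul(SZ, SZ), mul(SZ, SZ)))))
  [5] S(S(add(S(add(SZ, mul(SZ, SSSZ))), mul(mul(SZ, SZ), mul(SZ, SZ)))))
  [6] S(S(S(add(add(SZ, mul(SZ, SSSZ)), mul(mul(SZ, SZ), mul(SZ, SZ))))))
  [7] S(S(S(add(S(add(Z, mul(SZ, SSSZ))), mul(mul(SZ, SZ), mul(SZ, SZ))))))
  [8] S(S(S(S(add(add(Z, mul(SZ, SSSZ)), mul(mul(SZ, SZ), mul(SZ, SZ)))))))
  [9] S(S(S(S(add(mul(SZ, SSSZ), mul(mul(SZ, SZ), mul(SZ, SZ)))))))
  [10] S(S(S(S(add(add(SSSZ, mul(Z, SSSZ)), mul(mul(SZ, SZ), mul(SZ, SZ)))))))
  [11] S(S(S(S(add(S(add(SSZ, mul(Z, SSSZ))), mul(mul(SZ, SZ), mul(SZ, SZ)))))))
  [12] S(S(S(S(S(add(add(SSZ, mul(Z, SSSZ)), mul(mul(SZ, SZ), mul(SZ, SZ))))))))
  [13] S(S(S(S(S(add(S(add(SZ, mul(Z, SSSZ))), mul(mul(SZ, SZ), mul(SZ, SZ))))))))
  [14] S(S(S(S(S(S(add(add(SZ, mul(Z, SSSZ)), mul(mul(SZ, SZ), mul(SZ, SZ)))))))))
  [15] S(S(S(S(S(S(add(S(add(Z, mul(Z, SSSZ))), mul(mul(SZ, SZ), mul(SZ, SZ)))))))))
  [16] S(S(S(S(S(S(S(add(add(Z, mul(Z, SSSZ)), mul(mul(SZ, SZ), mul(SZ, SZ))))))))))
  [17] S(S(S(S(S(S(S(add(mul(Z, SSSZ), mul(mul(SZ, SZ), mul(SZ, SZ))))))))))
  [18] S(S(S(S(S(S(S(add(Z, mul(mul(SZ, SZ), mul(SZ, SZ))))))))))
  [19] S(S(S(S(S(S(S(mul(mul(SZ, SZ), mul(SZ, SZ)))))))))
  [20] S(S(S(S(S(S(S(mul(add(SZ, mul(Z, SZ)), mul(SZ, SZ)))))))))
  [21] S(S(S(S(S(S(S(mul(S(add(Z, mul(Z, SZ))), mul(SZ, SZ)))))))))
  [22] S(S(S(S(S(S(S(add(mul(SZ, SZ), mul(add(Z, mul(Z, SZ)), mul(SZ, SZ))))))))))
  [23] S(S(S(S(S(S(S(add(add(SZ, mul(Z, SZ)), mul(add(Z, mul(Z, SZ)), mul(SZ, SZ))))))))))
  [24] S(S(S(S(S(S(S(add(S(add(Z, mul(Z, SZ))), mul(add(Z, mul(Z, SZ)), mul(SZ, SZ))))))))))
  [25] S(S(S(S(S(S(S(S(add(add(Z, mul(Z, SZ)), mul(add(Z, mul(Z, SZ)), mul(SZ, SZ)))))))))))
  [26] S(S(S(S(S(S(S(S(add(mul(Z, SZ), mul(add(Z, mul(Z, SZ)), mul(SZ, SZ)))))))))))
  [27] S(S(S(S(S(S(S(S(add(Z, mul(add(Z, mul(Z, SZ)), mul(SZ, SZ)))))))))))
  [28] S(S(S(S(S(S(S(S(mul(add(Z, mul(Z, SZ)), mul(SZ, SZ))))))))))
  [29] S(S(S(S(S(S(S(S(mul(mul(Z, SZ), mul(SZ, SZ))))))))))
  [30] S(S(S(S(S(S(S(S(mul(Z, mul(SZ, SZ))))))))))
  [31] S^8(Z)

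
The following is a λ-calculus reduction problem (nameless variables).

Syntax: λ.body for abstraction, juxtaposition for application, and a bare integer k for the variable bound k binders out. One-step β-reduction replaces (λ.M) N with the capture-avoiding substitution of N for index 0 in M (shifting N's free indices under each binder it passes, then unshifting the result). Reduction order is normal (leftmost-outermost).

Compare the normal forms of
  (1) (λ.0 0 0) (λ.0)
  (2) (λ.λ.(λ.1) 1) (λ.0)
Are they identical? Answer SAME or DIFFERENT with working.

Term A:
  start: (λ.0 0 0) (λ.0)
  →1  (λ.0) (λ.0) (λ.0)
  →2  (λ.0) (λ.0)
  →3  λ.0

Term B:
  start: (λ.λ.(λ.1) 1) (λ.0)
  →1  λ.(λ.1) (λ.0)
  →2  λ.0

Answer: SAME — A ⇓ λ.0, B ⇓ λ.0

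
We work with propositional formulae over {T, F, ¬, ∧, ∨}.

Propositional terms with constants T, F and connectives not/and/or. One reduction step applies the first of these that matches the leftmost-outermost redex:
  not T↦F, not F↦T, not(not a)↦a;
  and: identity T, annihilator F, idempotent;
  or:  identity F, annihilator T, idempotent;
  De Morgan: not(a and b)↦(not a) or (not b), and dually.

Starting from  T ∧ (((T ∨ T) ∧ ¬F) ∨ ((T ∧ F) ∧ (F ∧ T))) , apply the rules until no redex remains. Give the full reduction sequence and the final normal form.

Answer: normal form = T  (in 5 steps)

Working:
  start: T ∧ (((T ∨ T) ∧ ¬F) ∨ ((T ∧ F) ∧ (F ∧ T)))
  step 1: ((T ∨ T) ∧ ¬F) ∨ ((T ∧ F) ∧ (F ∧ T))
  step 2: (T ∧ ¬F) ∨ ((T ∧ F) ∧ (F ∧ T))
  step 3: ¬F ∨ ((T ∧ F) ∧ (F ∧ T))
  step 4: T ∨ ((T ∧ F) ∧ (F ∧ T))
  step 5: T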